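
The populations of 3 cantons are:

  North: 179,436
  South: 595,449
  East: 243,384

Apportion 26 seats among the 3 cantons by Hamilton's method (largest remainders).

The standard divisor is 1018269/26 ≈ 39164.192.
Standard quotas: North 4.5816, South 15.2039, East 6.2145.
Lower quotas: North 4, South 15, East 6 (sum 25, leaving 1 seat).
Remainders in descending order: North 0.5816, East 0.2145, South 0.2039.
Largest remainder: North receives the extra seat.

North 5; South 15; East 6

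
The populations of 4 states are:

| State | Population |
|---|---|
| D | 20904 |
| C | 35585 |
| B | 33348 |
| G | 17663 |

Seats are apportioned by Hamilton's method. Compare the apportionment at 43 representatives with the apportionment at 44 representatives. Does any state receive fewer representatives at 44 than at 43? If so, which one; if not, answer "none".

At 43 seats: D 9, C 14, B 13, G 7.
At 44 seats: D 8, C 15, B 14, G 7.
D drops from 9 to 8.

D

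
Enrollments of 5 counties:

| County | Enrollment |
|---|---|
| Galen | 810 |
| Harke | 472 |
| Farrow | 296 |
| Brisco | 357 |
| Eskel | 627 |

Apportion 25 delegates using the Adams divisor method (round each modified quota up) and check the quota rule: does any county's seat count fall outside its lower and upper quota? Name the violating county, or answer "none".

none

Standard quotas: Galen 7.904, Harke 4.606, Farrow 2.888, Brisco 3.484, Eskel 6.118.
Adams allocation: Galen 7, Harke 5, Farrow 3, Brisco 4, Eskel 6.
Every allocation lies between the lower and upper quota.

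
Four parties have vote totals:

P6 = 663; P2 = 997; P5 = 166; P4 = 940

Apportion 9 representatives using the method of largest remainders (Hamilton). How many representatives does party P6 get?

Total 2766; standard divisor 2766/9 ≈ 307.333.
Standard quotas: P6 2.157, P2 3.244, P5 0.540, P4 3.059.
Lower quotas: P6 2, P2 3, P5 0, P4 3 (sum 8, leaving 1 seat).
Remainders in descending order: P5 0.540, P2 0.244, P6 0.157, P4 0.059.
Largest remainder: P5 receives the extra seat.
P6 receives 2.

2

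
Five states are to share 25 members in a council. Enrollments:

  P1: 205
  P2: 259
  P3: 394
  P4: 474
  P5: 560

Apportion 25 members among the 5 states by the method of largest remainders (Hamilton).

Standard divisor: 1892 ÷ 25 ≈ 75.68.
Standard quotas: P1 2.709, P2 3.422, P3 5.206, P4 6.263, P5 7.400.
Lower quotas: P1 2, P2 3, P3 5, P4 6, P5 7 (sum 23, leaving 2 seats).
Remainders in descending order: P1 0.709, P2 0.422, P5 0.400, P4 0.263, P3 0.206.
The surplus seats go to P1, P2.

P1=3, P2=4, P3=5, P4=6, P5=7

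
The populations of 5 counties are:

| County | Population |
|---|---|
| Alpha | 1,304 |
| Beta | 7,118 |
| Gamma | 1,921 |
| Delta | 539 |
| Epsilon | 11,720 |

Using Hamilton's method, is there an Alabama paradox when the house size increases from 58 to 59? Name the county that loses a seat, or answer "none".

Delta

At 58 seats: Alpha 3, Beta 18, Gamma 5, Delta 2, Epsilon 30.
At 59 seats: Alpha 3, Beta 19, Gamma 5, Delta 1, Epsilon 31.
Delta drops from 2 to 1.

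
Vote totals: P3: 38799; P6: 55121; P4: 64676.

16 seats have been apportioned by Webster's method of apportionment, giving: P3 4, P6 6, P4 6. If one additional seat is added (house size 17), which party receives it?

P4

Priority for the next seat is population ÷ (current seats + 0.5).
Priorities: P3 8622.000, P6 8480.154, P4 9950.154.
Highest priority: P4.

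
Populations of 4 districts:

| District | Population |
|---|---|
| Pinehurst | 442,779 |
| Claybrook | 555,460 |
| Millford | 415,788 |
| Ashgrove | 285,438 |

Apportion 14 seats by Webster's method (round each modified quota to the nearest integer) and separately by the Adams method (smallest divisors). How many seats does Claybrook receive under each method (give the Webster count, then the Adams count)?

Webster: Pinehurst 4, Claybrook 5, Millford 3, Ashgrove 2.
Adams: Pinehurst 4, Claybrook 4, Millford 3, Ashgrove 3.
Claybrook gets 5 under Webster and 4 under Adams.

5 and 4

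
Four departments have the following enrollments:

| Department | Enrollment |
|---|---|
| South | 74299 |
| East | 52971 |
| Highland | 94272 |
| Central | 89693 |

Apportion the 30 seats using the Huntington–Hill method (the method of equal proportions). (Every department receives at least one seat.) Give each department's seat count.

South 7, East 5, Highland 9, Central 9

With divisor 10254: modified quotas South 7.246, East 5.166, Highland 9.194, Central 8.747.
Geometric-mean thresholds: South √(7·8)=7.483, East √(5·6)=5.477, Highland √(9·10)=9.487, Central √(8·9)=8.485.
Each quota rounded against its threshold gives South 7, East 5, Highland 9, Central 9 (total 30).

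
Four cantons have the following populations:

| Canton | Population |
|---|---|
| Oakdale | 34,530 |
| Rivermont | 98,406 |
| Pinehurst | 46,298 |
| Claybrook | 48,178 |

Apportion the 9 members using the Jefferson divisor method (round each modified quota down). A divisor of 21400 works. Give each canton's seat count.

Oakdale 1, Rivermont 4, Pinehurst 2, Claybrook 2

With modified divisor 21400: modified quotas Oakdale 1.614, Rivermont 4.598, Pinehurst 2.163, Claybrook 2.251.
Rounding down: Oakdale 1, Rivermont 4, Pinehurst 2, Claybrook 2 (total 9).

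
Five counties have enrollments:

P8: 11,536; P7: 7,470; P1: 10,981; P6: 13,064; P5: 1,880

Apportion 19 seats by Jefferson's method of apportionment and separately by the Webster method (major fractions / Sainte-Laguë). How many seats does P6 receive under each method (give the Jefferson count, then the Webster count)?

Jefferson: P8 5, P7 3, P1 5, P6 6, P5 0.
Webster: P8 5, P7 3, P1 5, P6 5, P5 1.
P6 gets 6 under Jefferson and 5 under Webster.

6 and 5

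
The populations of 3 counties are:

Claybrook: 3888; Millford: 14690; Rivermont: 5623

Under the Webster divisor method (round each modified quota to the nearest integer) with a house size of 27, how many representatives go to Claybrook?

4

Standard divisor 24201/27 ≈ 896.333; standard quotas: Claybrook 4.338, Millford 16.389, Rivermont 6.273.
Rounding to the nearest integer gives 4, 16, 6 = 26 seats, so the divisor must be adjusted.
With modified divisor 880: modified quotas Claybrook 4.418, Millford 16.693, Rivermont 6.390.
Rounding to the nearest integer: Claybrook 4, Millford 17, Rivermont 6 (total 27).
Claybrook receives 4.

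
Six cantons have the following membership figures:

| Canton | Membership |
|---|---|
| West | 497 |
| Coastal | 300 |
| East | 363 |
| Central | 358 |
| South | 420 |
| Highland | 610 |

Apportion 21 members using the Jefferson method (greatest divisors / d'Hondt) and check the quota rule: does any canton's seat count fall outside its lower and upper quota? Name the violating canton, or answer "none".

Standard quotas: West 4.096, Coastal 2.473, East 2.992, Central 2.951, South 3.462, Highland 5.027.
Jefferson allocation: West 4, Coastal 2, East 3, Central 3, South 4, Highland 5.
Every allocation lies between the lower and upper quota.

none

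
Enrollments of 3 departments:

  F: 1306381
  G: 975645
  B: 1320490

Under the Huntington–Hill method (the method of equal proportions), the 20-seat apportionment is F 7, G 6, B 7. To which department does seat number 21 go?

Priority for the next seat is population ÷ (√(s·(s+1))).
Priorities: F 174572.504, G 150545.292, B 176457.899.
Highest priority: B.

B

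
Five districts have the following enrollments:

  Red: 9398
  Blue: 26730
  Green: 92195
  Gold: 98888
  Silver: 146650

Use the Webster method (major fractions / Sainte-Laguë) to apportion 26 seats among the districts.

Red 1; Blue 2; Green 6; Gold 7; Silver 10

Standard divisor 373861/26 ≈ 14379.269; standard quotas: Red 0.654, Blue 1.859, Green 6.412, Gold 6.877, Silver 10.199.
Rounding to the nearest integer gives Red 1, Blue 2, Green 6, Gold 7, Silver 10 — total 26, matching the house size, so no adjustment is needed.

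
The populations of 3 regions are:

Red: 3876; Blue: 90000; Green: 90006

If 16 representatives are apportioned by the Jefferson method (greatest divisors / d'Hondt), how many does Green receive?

Standard divisor 183882/16 ≈ 11492.625; standard quotas: Red 0.337, Blue 7.831, Green 7.832.
Rounding down gives 0, 7, 7 = 14 seats, so the divisor must be adjusted.
With modified divisor 10600: modified quotas Red 0.366, Blue 8.491, Green 8.491.
Rounding down: Red 0, Blue 8, Green 8 (total 16).
Green receives 8.

8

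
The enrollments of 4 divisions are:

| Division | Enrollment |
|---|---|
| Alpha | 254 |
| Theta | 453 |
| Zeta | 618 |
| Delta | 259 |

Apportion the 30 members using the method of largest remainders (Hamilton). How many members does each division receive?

Alpha 5, Theta 8, Zeta 12, Delta 5

Total 1584; standard divisor 1584/30 ≈ 52.8.
Standard quotas: Alpha 4.811, Theta 8.580, Zeta 11.705, Delta 4.905.
Lower quotas: Alpha 4, Theta 8, Zeta 11, Delta 4 (sum 27, leaving 3 seats).
Remainders in descending order: Delta 0.905, Alpha 0.811, Zeta 0.705, Theta 0.580.
Largest remainders: Delta, Alpha, Zeta receive the extra seats.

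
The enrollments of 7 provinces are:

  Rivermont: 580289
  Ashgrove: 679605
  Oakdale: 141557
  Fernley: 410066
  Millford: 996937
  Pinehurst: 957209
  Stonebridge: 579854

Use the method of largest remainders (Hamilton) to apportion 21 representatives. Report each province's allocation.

Rivermont 3; Ashgrove 3; Oakdale 1; Fernley 2; Millford 5; Pinehurst 4; Stonebridge 3

Standard divisor: 4345517 ÷ 21 ≈ 206929.381.
Standard quotas: Rivermont 2.8043, Ashgrove 3.2842, Oakdale 0.6841, Fernley 1.9817, Millford 4.8178, Pinehurst 4.6258, Stonebridge 2.8022.
Lower quotas: Rivermont 2, Ashgrove 3, Oakdale 0, Fernley 1, Millford 4, Pinehurst 4, Stonebridge 2 (sum 16, leaving 5 seats).
Remainders in descending order: Fernley 0.9817, Millford 0.8178, Rivermont 0.8043, Stonebridge 0.8022, Oakdale 0.6841, Pinehurst 0.6258, Ashgrove 0.2842.
The surplus seats go to Fernley, Millford, Rivermont, Stonebridge, Oakdale.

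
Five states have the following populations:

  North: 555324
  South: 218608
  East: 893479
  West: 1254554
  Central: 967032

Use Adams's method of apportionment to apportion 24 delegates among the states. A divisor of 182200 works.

North 4, South 2, East 5, West 7, Central 6

With modified divisor 182200: modified quotas North 3.048, South 1.200, East 4.904, West 6.886, Central 5.308.
Rounding up: North 4, South 2, East 5, West 7, Central 6 (total 24).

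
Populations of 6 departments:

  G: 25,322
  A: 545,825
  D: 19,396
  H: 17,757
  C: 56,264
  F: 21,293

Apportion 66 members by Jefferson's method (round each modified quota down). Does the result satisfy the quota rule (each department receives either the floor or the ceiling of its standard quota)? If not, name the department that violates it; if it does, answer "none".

Standard quotas: G 2.437, A 52.525, D 1.866, H 1.709, C 5.414, F 2.049.
Jefferson allocation: G 2, A 55, D 1, H 1, C 5, F 2.
A has quota 52.525 (lower 52, upper 53) but receives 55 — outside the quota interval.

A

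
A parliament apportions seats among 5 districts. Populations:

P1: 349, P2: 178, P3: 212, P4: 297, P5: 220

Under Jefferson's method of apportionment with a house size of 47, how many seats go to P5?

Standard divisor 1256/47 ≈ 26.723; standard quotas: P1 13.060, P2 6.661, P3 7.933, P4 11.114, P5 8.232.
Rounding down gives 13, 6, 7, 11, 8 = 45 seats, so the divisor must be adjusted.
With modified divisor 25: modified quotas P1 13.960, P2 7.120, P3 8.480, P4 11.880, P5 8.800.
Rounding down: P1 13, P2 7, P3 8, P4 11, P5 8 (total 47).
P5 receives 8.

8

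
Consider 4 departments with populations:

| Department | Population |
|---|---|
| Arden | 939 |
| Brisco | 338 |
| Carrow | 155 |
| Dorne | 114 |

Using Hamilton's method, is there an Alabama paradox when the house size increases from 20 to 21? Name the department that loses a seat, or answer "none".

At 20 seats: Arden 12, Brisco 4, Carrow 2, Dorne 2.
At 21 seats: Arden 13, Brisco 5, Carrow 2, Dorne 1.
Dorne drops from 2 to 1.

Dorne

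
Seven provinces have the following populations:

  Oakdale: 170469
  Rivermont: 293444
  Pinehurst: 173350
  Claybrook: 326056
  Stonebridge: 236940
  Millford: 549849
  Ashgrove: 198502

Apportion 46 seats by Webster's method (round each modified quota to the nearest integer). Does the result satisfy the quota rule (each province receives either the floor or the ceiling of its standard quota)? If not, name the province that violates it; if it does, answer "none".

Standard quotas: Oakdale 4.024, Rivermont 6.927, Pinehurst 4.092, Claybrook 7.697, Stonebridge 5.593, Millford 12.980, Ashgrove 4.686.
Webster allocation: Oakdale 4, Rivermont 7, Pinehurst 4, Claybrook 8, Stonebridge 5, Millford 13, Ashgrove 5.
Every allocation lies between the lower and upper quota.

none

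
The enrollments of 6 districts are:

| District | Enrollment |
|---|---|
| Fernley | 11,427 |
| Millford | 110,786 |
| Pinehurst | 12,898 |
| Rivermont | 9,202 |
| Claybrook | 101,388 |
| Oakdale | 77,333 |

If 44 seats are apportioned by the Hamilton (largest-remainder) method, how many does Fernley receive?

Standard divisor: 323034 ÷ 44 ≈ 7341.682.
Standard quotas: Fernley 1.5565, Millford 15.0900, Pinehurst 1.7568, Rivermont 1.2534, Claybrook 13.8099, Oakdale 10.5334.
Lower quotas: Fernley 1, Millford 15, Pinehurst 1, Rivermont 1, Claybrook 13, Oakdale 10 (sum 41, leaving 3 seats).
Remainders in descending order: Claybrook 0.8099, Pinehurst 0.7568, Fernley 0.5565, Oakdale 0.5334, Rivermont 0.2534, Millford 0.0900.
The surplus seats go to Claybrook, Pinehurst, Fernley.
Fernley receives 2.

2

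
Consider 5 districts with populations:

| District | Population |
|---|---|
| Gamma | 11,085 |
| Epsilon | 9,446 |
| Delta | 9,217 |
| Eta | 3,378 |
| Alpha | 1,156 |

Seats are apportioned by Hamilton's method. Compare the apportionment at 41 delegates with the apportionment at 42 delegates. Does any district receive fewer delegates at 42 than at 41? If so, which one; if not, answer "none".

At 41 seats: Gamma 13, Epsilon 11, Delta 11, Eta 4, Alpha 2.
At 42 seats: Gamma 14, Epsilon 12, Delta 11, Eta 4, Alpha 1.
Alpha drops from 2 to 1.

Alpha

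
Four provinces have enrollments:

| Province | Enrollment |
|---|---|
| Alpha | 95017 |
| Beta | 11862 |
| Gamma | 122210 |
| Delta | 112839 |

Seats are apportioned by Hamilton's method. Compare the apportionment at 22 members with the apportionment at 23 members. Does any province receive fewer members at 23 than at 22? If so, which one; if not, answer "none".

none

At 22 seats: Alpha 6, Beta 1, Gamma 8, Delta 7.
At 23 seats: Alpha 6, Beta 1, Gamma 8, Delta 8.
No province's allocation decreased.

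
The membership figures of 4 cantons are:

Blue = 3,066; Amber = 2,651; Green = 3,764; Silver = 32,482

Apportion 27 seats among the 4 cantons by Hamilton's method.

Standard divisor: 41963 ÷ 27 ≈ 1554.185.
Standard quotas: Blue 1.9727, Amber 1.7057, Green 2.4218, Silver 20.8997.
Lower quotas: Blue 1, Amber 1, Green 2, Silver 20 (sum 24, leaving 3 seats).
Remainders in descending order: Blue 0.9727, Silver 0.8997, Amber 0.7057, Green 0.4218.
Largest remainders: Blue, Silver, Amber receive the extra seats.

Blue: 2; Amber: 2; Green: 2; Silver: 21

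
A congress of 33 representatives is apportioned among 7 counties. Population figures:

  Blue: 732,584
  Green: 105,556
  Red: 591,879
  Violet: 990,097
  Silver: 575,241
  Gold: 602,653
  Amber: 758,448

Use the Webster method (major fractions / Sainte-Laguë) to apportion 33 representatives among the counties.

Blue 6, Green 1, Red 4, Violet 7, Silver 4, Gold 5, Amber 6

Standard divisor 4356458/33 ≈ 132013.879; standard quotas: Blue 5.549, Green 0.800, Red 4.483, Violet 7.500, Silver 4.357, Gold 4.565, Amber 5.745.
Rounding to the nearest integer gives Blue 6, Green 1, Red 4, Violet 7, Silver 4, Gold 5, Amber 6 — total 33, matching the house size, so no adjustment is needed.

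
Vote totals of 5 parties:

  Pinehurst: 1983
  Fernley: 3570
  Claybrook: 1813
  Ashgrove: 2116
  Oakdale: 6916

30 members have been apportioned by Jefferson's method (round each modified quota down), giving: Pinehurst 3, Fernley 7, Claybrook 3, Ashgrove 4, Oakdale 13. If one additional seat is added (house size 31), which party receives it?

Pinehurst

Priority for the next seat is population ÷ (current seats + 1).
Priorities: Pinehurst 495.750, Fernley 446.250, Claybrook 453.250, Ashgrove 423.200, Oakdale 494.000.
Highest priority: Pinehurst.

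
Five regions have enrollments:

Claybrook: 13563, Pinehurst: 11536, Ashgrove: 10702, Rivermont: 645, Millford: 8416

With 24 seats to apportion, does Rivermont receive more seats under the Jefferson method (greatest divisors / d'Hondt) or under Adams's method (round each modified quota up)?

Jefferson: Claybrook 8, Pinehurst 6, Ashgrove 6, Rivermont 0, Millford 4.
Adams: Claybrook 7, Pinehurst 6, Ashgrove 6, Rivermont 1, Millford 4.
Rivermont gets 0 under Jefferson and 1 under Adams.

Adams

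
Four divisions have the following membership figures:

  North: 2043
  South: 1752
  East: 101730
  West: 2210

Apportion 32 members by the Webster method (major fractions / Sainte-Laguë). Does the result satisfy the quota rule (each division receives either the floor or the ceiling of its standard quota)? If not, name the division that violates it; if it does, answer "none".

Standard quotas: North 0.607, South 0.520, East 30.216, West 0.656.
Webster allocation: North 1, South 1, East 29, West 1.
East has quota 30.216 (lower 30, upper 31) but receives 29 — outside the quota interval.

East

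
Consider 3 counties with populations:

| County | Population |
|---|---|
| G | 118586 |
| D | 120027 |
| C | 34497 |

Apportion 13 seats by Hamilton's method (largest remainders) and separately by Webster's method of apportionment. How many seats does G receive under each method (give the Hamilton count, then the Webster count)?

6 and 5

Hamilton: G 6, D 6, C 1.
Webster: G 5, D 6, C 2.
G gets 6 under Hamilton and 5 under Webster.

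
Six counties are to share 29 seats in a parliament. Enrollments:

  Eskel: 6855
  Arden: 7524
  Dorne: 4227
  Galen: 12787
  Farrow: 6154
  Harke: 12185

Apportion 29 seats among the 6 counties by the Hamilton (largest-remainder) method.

Eskel=4, Arden=4, Dorne=3, Galen=7, Farrow=4, Harke=7

Standard divisor: 49732 ÷ 29 ≈ 1714.897.
Standard quotas: Eskel 3.9973, Arden 4.3874, Dorne 2.4649, Galen 7.4564, Farrow 3.5886, Harke 7.1054.
Lower quotas: Eskel 3, Arden 4, Dorne 2, Galen 7, Farrow 3, Harke 7 (sum 26, leaving 3 seats).
Remainders in descending order: Eskel 0.9973, Farrow 0.5886, Dorne 0.4649, Galen 0.4564, Arden 0.3874, Harke 0.1054.
Largest remainders: Eskel, Farrow, Dorne receive the extra seats.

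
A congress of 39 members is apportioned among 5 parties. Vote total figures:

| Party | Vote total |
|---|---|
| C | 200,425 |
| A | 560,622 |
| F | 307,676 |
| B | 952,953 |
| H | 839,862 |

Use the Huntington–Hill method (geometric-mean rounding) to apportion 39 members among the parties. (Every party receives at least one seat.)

C=3, A=8, F=4, B=13, H=11

With divisor 74008: modified quotas C 2.708, A 7.575, F 4.157, B 12.876, H 11.348.
Geometric-mean thresholds: C √(2·3)=2.449, A √(7·8)=7.483, F √(4·5)=4.472, B √(12·13)=12.490, H √(11·12)=11.489.
Each quota rounded against its threshold gives C 3, A 8, F 4, B 13, H 11 (total 39).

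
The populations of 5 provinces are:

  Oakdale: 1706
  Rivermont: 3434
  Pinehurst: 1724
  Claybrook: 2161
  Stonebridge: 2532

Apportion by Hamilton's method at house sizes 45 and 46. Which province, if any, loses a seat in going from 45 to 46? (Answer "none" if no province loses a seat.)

none

At 45 seats: Oakdale 7, Rivermont 13, Pinehurst 7, Claybrook 8, Stonebridge 10.
At 46 seats: Oakdale 7, Rivermont 14, Pinehurst 7, Claybrook 8, Stonebridge 10.
No province's allocation decreased.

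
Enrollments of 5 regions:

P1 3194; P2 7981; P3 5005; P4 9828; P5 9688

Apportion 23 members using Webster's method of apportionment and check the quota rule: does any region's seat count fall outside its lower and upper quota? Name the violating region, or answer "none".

Standard quotas: P1 2.058, P2 5.142, P3 3.225, P4 6.332, P5 6.242.
Webster allocation: P1 2, P2 5, P3 3, P4 7, P5 6.
Every allocation lies between the lower and upper quota.

none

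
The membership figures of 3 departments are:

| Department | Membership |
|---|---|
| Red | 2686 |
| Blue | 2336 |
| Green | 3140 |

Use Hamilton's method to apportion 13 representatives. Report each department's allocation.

The standard divisor is 8162/13 ≈ 627.846.
Standard quotas: Red 4.278, Blue 3.721, Green 5.001.
Lower quotas: Red 4, Blue 3, Green 5 (sum 12, leaving 1 seat).
Remainders in descending order: Blue 0.721, Red 0.278, Green 0.001.
Largest remainder: Blue receives the extra seat.

Red=4, Blue=4, Green=5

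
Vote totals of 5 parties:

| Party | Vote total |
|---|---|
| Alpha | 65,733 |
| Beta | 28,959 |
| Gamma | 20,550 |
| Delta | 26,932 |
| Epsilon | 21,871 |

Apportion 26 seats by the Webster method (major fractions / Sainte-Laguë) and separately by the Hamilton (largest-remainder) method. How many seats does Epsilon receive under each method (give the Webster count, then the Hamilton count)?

3 and 4

Webster: Alpha 11, Beta 5, Gamma 3, Delta 4, Epsilon 3.
Hamilton: Alpha 10, Beta 5, Gamma 3, Delta 4, Epsilon 4.
Epsilon gets 3 under Webster and 4 under Hamilton.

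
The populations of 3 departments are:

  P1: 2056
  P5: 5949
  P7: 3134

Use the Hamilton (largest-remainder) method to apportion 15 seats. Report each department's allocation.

P1 3; P5 8; P7 4

Total 11139; standard divisor 11139/15 ≈ 742.6.
Standard quotas: P1 2.7687, P5 8.0110, P7 4.2203.
Lower quotas: P1 2, P5 8, P7 4 (sum 14, leaving 1 seat).
Remainders in descending order: P1 0.7687, P7 0.2203, P5 0.0110.
The surplus seat goes to P1.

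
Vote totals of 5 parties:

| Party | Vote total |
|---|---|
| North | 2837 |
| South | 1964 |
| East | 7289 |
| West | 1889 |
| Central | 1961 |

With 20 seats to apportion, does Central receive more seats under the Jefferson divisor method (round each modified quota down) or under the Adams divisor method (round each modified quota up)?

Adams

Jefferson: North 4, South 2, East 10, West 2, Central 2.
Adams: North 4, South 3, East 8, West 2, Central 3.
Central gets 2 under Jefferson and 3 under Adams.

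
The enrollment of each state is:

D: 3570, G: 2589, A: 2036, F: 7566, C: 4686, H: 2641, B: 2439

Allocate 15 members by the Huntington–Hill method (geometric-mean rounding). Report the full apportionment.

With divisor 1778: modified quotas D 2.008, G 1.456, A 1.145, F 4.255, C 2.636, H 1.485, B 1.372.
Geometric-mean thresholds: D √(2·3)=2.449, G √(1·2)=1.414, A √(1·2)=1.414, F √(4·5)=4.472, C √(2·3)=2.449, H √(1·2)=1.414, B √(1·2)=1.414.
Each quota rounded against its threshold gives D 2, G 2, A 1, F 4, C 3, H 2, B 1 (total 15).

D=2, G=2, A=1, F=4, C=3, H=2, B=1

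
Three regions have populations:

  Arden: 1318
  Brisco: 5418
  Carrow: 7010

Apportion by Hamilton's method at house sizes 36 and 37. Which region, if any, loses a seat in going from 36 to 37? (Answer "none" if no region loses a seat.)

At 36 seats: Arden 4, Brisco 14, Carrow 18.
At 37 seats: Arden 3, Brisco 15, Carrow 19.
Arden drops from 4 to 3.

Arden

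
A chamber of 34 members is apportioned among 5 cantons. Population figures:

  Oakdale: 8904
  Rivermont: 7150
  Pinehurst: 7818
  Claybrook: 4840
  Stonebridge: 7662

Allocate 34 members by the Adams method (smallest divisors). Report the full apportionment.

Oakdale 8; Rivermont 7; Pinehurst 7; Claybrook 5; Stonebridge 7

Standard divisor 36374/34 ≈ 1069.824; standard quotas: Oakdale 8.323, Rivermont 6.683, Pinehurst 7.308, Claybrook 4.524, Stonebridge 7.162.
Rounding up gives 9, 7, 8, 5, 8 = 37 seats, so the divisor must be adjusted.
With modified divisor 1150: modified quotas Oakdale 7.743, Rivermont 6.217, Pinehurst 6.798, Claybrook 4.209, Stonebridge 6.663.
Rounding up: Oakdale 8, Rivermont 7, Pinehurst 7, Claybrook 5, Stonebridge 7 (total 34).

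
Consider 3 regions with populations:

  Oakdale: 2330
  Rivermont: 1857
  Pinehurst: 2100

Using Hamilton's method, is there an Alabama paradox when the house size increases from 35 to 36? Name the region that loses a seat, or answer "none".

At 35 seats: Oakdale 13, Rivermont 10, Pinehurst 12.
At 36 seats: Oakdale 13, Rivermont 11, Pinehurst 12.
No region's allocation decreased.

none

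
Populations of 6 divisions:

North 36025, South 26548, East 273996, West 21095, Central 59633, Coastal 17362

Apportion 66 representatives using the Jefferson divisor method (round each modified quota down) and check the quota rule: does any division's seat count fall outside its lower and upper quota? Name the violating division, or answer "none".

East

Standard quotas: North 5.470, South 4.031, East 41.604, West 3.203, Central 9.055, Coastal 2.636.
Jefferson allocation: North 5, South 4, East 43, West 3, Central 9, Coastal 2.
East has quota 41.604 (lower 41, upper 42) but receives 43 — outside the quota interval.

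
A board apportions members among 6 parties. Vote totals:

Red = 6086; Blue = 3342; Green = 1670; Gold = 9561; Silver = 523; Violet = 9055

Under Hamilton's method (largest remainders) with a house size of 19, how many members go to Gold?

6

Total 30237; standard divisor 30237/19 ≈ 1591.421.
Standard quotas: Red 3.8243, Blue 2.1000, Green 1.0494, Gold 6.0078, Silver 0.3286, Violet 5.6899.
Lower quotas: Red 3, Blue 2, Green 1, Gold 6, Silver 0, Violet 5 (sum 17, leaving 2 seats).
Remainders in descending order: Red 0.8243, Violet 0.6899, Silver 0.3286, Blue 0.1000, Green 0.0494, Gold 0.0078.
The surplus seats go to Red, Violet.
Gold receives 6.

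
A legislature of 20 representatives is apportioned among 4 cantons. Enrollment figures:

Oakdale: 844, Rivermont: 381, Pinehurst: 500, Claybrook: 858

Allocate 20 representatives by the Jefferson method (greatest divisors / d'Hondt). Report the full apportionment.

Oakdale 6, Rivermont 3, Pinehurst 4, Claybrook 7

Standard divisor 2583/20 ≈ 129.15; standard quotas: Oakdale 6.535, Rivermont 2.950, Pinehurst 3.871, Claybrook 6.643.
Rounding down gives 6, 2, 3, 6 = 17 seats, so the divisor must be adjusted.
With modified divisor 122: modified quotas Oakdale 6.918, Rivermont 3.123, Pinehurst 4.098, Claybrook 7.033.
Rounding down: Oakdale 6, Rivermont 3, Pinehurst 4, Claybrook 7 (total 20).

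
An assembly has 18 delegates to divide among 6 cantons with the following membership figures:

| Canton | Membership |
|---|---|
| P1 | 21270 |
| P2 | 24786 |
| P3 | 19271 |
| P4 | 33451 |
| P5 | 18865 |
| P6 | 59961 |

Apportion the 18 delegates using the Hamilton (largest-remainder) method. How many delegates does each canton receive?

P1: 2, P2: 3, P3: 2, P4: 3, P5: 2, P6: 6

Standard divisor: 177604 ÷ 18 ≈ 9866.889.
Standard quotas: P1 2.1557, P2 2.5120, P3 1.9531, P4 3.3902, P5 1.9120, P6 6.0770.
Lower quotas: P1 2, P2 2, P3 1, P4 3, P5 1, P6 6 (sum 15, leaving 3 seats).
Remainders in descending order: P3 0.9531, P5 0.9120, P2 0.5120, P4 0.3902, P1 0.1557, P6 0.0770.
Largest remainders: P3, P5, P2 receive the extra seats.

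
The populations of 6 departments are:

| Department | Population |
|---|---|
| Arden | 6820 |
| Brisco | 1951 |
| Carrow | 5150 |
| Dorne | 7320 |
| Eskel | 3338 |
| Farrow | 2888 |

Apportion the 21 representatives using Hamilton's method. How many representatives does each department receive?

The standard divisor is 27467/21 ≈ 1307.952.
Standard quotas: Arden 5.2143, Brisco 1.4916, Carrow 3.9375, Dorne 5.5965, Eskel 2.5521, Farrow 2.2080.
Lower quotas: Arden 5, Brisco 1, Carrow 3, Dorne 5, Eskel 2, Farrow 2 (sum 18, leaving 3 seats).
Remainders in descending order: Carrow 0.9375, Dorne 0.5965, Eskel 0.5521, Brisco 0.4916, Arden 0.2143, Farrow 0.2080.
Largest remainders: Carrow, Dorne, Eskel receive the extra seats.

Arden=5, Brisco=1, Carrow=4, Dorne=6, Eskel=3, Farrow=2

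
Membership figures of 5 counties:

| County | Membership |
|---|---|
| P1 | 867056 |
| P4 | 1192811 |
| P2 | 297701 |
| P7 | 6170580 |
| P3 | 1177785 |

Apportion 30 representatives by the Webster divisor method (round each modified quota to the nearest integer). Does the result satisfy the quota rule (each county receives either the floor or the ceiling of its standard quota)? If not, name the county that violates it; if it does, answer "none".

P7

Standard quotas: P1 2.680, P4 3.687, P2 0.920, P7 19.073, P3 3.640.
Webster allocation: P1 3, P4 4, P2 1, P7 18, P3 4.
P7 has quota 19.073 (lower 19, upper 20) but receives 18 — outside the quota interval.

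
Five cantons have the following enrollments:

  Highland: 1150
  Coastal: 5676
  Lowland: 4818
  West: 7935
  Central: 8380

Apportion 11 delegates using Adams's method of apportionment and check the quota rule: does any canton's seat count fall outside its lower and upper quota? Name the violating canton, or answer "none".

none

Standard quotas: Highland 0.452, Coastal 2.233, Lowland 1.896, West 3.122, Central 3.297.
Adams allocation: Highland 1, Coastal 2, Lowland 2, West 3, Central 3.
Every allocation lies between the lower and upper quota.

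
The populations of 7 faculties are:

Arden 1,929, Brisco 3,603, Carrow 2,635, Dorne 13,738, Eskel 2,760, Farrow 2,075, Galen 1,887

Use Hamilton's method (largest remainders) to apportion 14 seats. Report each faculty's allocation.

The standard divisor is 28627/14 ≈ 2044.786.
Standard quotas: Arden 0.9434, Brisco 1.7620, Carrow 1.2886, Dorne 6.7186, Eskel 1.3498, Farrow 1.0148, Galen 0.9228.
Lower quotas: Arden 0, Brisco 1, Carrow 1, Dorne 6, Eskel 1, Farrow 1, Galen 0 (sum 10, leaving 4 seats).
Remainders in descending order: Arden 0.9434, Galen 0.9228, Brisco 0.7620, Dorne 0.7186, Eskel 0.3498, Carrow 0.2886, Farrow 0.0148.
The surplus seats go to Arden, Galen, Brisco, Dorne.

Arden=1; Brisco=2; Carrow=1; Dorne=7; Eskel=1; Farrow=1; Galen=1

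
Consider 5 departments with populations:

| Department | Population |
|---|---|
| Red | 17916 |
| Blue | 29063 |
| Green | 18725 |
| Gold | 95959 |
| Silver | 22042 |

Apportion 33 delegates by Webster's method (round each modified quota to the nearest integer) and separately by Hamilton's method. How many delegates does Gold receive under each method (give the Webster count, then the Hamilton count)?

Webster: Red 3, Blue 5, Green 3, Gold 18, Silver 4.
Hamilton: Red 3, Blue 5, Green 4, Gold 17, Silver 4.
Gold gets 18 under Webster and 17 under Hamilton.

18 and 17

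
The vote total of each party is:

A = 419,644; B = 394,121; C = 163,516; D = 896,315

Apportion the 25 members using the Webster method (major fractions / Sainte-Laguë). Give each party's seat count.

Standard divisor 1873596/25 ≈ 74943.84; standard quotas: A 5.599, B 5.259, C 2.182, D 11.960.
Rounding to the nearest integer gives A 6, B 5, C 2, D 12 — total 25, matching the house size, so no adjustment is needed.

A 6, B 5, C 2, D 12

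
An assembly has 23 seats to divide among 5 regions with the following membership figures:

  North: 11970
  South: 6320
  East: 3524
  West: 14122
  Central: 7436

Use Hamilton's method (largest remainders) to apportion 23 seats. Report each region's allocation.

North 6, South 3, East 2, West 8, Central 4

The standard divisor is 43372/23 ≈ 1885.739.
Standard quotas: North 6.3476, South 3.3515, East 1.8688, West 7.4888, Central 3.9433.
Lower quotas: North 6, South 3, East 1, West 7, Central 3 (sum 20, leaving 3 seats).
Remainders in descending order: Central 0.9433, East 0.8688, West 0.4888, South 0.3515, North 0.3476.
The surplus seats go to Central, East, West.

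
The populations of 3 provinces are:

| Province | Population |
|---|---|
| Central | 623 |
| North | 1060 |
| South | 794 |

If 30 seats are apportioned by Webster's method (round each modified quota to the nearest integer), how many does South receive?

Standard divisor 2477/30 ≈ 82.567; standard quotas: Central 7.545, North 12.838, South 9.616.
Rounding to the nearest integer gives 8, 13, 10 = 31 seats, so the divisor must be adjusted.
With modified divisor 83.3: modified quotas Central 7.479, North 12.725, South 9.532.
Rounding to the nearest integer: Central 7, North 13, South 10 (total 30).
South receives 10.

10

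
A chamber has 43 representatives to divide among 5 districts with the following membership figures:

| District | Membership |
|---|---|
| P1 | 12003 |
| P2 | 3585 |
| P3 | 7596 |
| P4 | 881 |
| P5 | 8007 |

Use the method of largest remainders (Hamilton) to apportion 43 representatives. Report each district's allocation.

The standard divisor is 32072/43 ≈ 745.86.
Standard quotas: P1 16.0928, P2 4.8065, P3 10.1842, P4 1.1812, P5 10.7353.
Lower quotas: P1 16, P2 4, P3 10, P4 1, P5 10 (sum 41, leaving 2 seats).
Remainders in descending order: P2 0.8065, P5 0.7353, P3 0.1842, P4 0.1812, P1 0.0928.
The surplus seats go to P2, P5.

P1: 16, P2: 5, P3: 10, P4: 1, P5: 11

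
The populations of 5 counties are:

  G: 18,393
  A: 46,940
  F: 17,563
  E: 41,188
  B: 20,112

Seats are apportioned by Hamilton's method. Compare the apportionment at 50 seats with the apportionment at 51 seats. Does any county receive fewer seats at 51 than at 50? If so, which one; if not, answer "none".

At 50 seats: G 7, A 16, F 6, E 14, B 7.
At 51 seats: G 6, A 17, F 6, E 15, B 7.
G drops from 7 to 6.

G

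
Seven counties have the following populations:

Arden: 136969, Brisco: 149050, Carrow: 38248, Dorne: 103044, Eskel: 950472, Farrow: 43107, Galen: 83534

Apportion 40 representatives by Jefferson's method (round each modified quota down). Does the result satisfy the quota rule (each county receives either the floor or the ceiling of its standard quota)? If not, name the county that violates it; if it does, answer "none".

Eskel

Standard quotas: Arden 3.642, Brisco 3.963, Carrow 1.017, Dorne 2.740, Eskel 25.271, Farrow 1.146, Galen 2.221.
Jefferson allocation: Arden 3, Brisco 4, Carrow 1, Dorne 2, Eskel 27, Farrow 1, Galen 2.
Eskel has quota 25.271 (lower 25, upper 26) but receives 27 — outside the quota interval.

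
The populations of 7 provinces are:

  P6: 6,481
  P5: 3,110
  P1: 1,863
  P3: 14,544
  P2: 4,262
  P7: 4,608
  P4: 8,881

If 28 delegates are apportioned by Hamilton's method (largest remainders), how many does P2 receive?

Standard divisor: 43749 ÷ 28 ≈ 1562.464.
Standard quotas: P6 4.1479, P5 1.9904, P1 1.1923, P3 9.3084, P2 2.7277, P7 2.9492, P4 5.6840.
Lower quotas: P6 4, P5 1, P1 1, P3 9, P2 2, P7 2, P4 5 (sum 24, leaving 4 seats).
Remainders in descending order: P5 0.9904, P7 0.9492, P2 0.7277, P4 0.6840, P3 0.3084, P1 0.1923, P6 0.1479.
The surplus seats go to P5, P7, P2, P4.
P2 receives 3.

3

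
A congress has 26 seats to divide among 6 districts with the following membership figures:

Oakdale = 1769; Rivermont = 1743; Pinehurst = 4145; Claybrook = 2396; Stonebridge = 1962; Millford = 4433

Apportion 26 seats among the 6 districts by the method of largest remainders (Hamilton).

Standard divisor: 16448 ÷ 26 ≈ 632.615.
Standard quotas: Oakdale 2.796, Rivermont 2.755, Pinehurst 6.552, Claybrook 3.787, Stonebridge 3.101, Millford 7.007.
Lower quotas: Oakdale 2, Rivermont 2, Pinehurst 6, Claybrook 3, Stonebridge 3, Millford 7 (sum 23, leaving 3 seats).
Remainders in descending order: Oakdale 0.796, Claybrook 0.787, Rivermont 0.755, Pinehurst 0.552, Stonebridge 0.101, Millford 0.007.
The surplus seats go to Oakdale, Claybrook, Rivermont.

Oakdale 3; Rivermont 3; Pinehurst 6; Claybrook 4; Stonebridge 3; Millford 7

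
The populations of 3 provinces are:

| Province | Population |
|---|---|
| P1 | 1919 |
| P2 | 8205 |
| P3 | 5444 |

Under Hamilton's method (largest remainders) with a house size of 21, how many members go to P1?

3

Standard divisor: 15568 ÷ 21 ≈ 741.333.
Standard quotas: P1 2.5886, P2 11.0679, P3 7.3435.
Lower quotas: P1 2, P2 11, P3 7 (sum 20, leaving 1 seat).
Remainders in descending order: P1 0.5886, P3 0.3435, P2 0.0679.
The surplus seat goes to P1.
P1 receives 3.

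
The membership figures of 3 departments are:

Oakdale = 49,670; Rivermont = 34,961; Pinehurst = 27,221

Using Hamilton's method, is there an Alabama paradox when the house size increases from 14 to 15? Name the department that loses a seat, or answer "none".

Pinehurst

At 14 seats: Oakdale 6, Rivermont 4, Pinehurst 4.
At 15 seats: Oakdale 7, Rivermont 5, Pinehurst 3.
Pinehurst drops from 4 to 3.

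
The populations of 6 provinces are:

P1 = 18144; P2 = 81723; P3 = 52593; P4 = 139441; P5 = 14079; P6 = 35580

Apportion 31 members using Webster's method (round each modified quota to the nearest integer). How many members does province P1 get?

Standard divisor 341560/31 ≈ 11018.065; standard quotas: P1 1.647, P2 7.417, P3 4.773, P4 12.656, P5 1.278, P6 3.229.
Rounding to the nearest integer gives P1 2, P2 7, P3 5, P4 13, P5 1, P6 3 — total 31, matching the house size, so no adjustment is needed.
P1 receives 2.

2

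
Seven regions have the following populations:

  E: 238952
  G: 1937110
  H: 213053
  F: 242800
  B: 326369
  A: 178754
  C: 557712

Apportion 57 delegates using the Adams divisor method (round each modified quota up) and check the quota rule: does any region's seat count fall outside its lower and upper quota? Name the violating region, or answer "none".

Standard quotas: E 3.686, G 29.884, H 3.287, F 3.746, B 5.035, A 2.758, C 8.604.
Adams allocation: E 4, G 28, H 4, F 4, B 5, A 3, C 9.
G has quota 29.884 (lower 29, upper 30) but receives 28 — outside the quota interval.

G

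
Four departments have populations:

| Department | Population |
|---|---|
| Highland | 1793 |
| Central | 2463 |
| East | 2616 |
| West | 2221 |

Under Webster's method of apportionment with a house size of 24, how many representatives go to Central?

Standard divisor 9093/24 ≈ 378.875; standard quotas: Highland 4.732, Central 6.501, East 6.905, West 5.862.
Rounding to the nearest integer gives 5, 7, 7, 6 = 25 seats, so the divisor must be adjusted.
With modified divisor 390: modified quotas Highland 4.597, Central 6.315, East 6.708, West 5.695.
Rounding to the nearest integer: Highland 5, Central 6, East 7, West 6 (total 24).
Central receives 6.

6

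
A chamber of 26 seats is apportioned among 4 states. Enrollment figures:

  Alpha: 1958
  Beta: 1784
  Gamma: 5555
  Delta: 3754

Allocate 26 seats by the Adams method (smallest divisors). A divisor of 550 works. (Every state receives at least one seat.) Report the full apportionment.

Alpha=4; Beta=4; Gamma=11; Delta=7

With modified divisor 550: modified quotas Alpha 3.560, Beta 3.244, Gamma 10.100, Delta 6.825.
Rounding up: Alpha 4, Beta 4, Gamma 11, Delta 7 (total 26).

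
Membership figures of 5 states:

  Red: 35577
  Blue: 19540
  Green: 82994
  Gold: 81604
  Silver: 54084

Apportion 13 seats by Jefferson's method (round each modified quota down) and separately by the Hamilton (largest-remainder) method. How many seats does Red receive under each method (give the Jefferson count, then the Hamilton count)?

Jefferson: Red 1, Blue 1, Green 4, Gold 4, Silver 3.
Hamilton: Red 2, Blue 1, Green 4, Gold 4, Silver 2.
Red gets 1 under Jefferson and 2 under Hamilton.

1 and 2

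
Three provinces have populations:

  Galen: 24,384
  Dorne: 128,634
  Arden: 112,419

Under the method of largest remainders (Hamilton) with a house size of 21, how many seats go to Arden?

9

The standard divisor is 265437/21 ≈ 12639.857.
Standard quotas: Galen 1.9291, Dorne 10.1769, Arden 8.8940.
Lower quotas: Galen 1, Dorne 10, Arden 8 (sum 19, leaving 2 seats).
Remainders in descending order: Galen 0.9291, Arden 0.8940, Dorne 0.1769.
The surplus seats go to Galen, Arden.
Arden receives 9.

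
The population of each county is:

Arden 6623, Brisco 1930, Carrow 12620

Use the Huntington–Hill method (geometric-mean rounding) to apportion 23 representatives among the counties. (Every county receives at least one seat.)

Arden=7, Brisco=2, Carrow=14

With divisor 910: modified quotas Arden 7.278, Brisco 2.121, Carrow 13.868.
Geometric-mean thresholds: Arden √(7·8)=7.483, Brisco √(2·3)=2.449, Carrow √(13·14)=13.491.
Each quota rounded against its threshold gives Arden 7, Brisco 2, Carrow 14 (total 23).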